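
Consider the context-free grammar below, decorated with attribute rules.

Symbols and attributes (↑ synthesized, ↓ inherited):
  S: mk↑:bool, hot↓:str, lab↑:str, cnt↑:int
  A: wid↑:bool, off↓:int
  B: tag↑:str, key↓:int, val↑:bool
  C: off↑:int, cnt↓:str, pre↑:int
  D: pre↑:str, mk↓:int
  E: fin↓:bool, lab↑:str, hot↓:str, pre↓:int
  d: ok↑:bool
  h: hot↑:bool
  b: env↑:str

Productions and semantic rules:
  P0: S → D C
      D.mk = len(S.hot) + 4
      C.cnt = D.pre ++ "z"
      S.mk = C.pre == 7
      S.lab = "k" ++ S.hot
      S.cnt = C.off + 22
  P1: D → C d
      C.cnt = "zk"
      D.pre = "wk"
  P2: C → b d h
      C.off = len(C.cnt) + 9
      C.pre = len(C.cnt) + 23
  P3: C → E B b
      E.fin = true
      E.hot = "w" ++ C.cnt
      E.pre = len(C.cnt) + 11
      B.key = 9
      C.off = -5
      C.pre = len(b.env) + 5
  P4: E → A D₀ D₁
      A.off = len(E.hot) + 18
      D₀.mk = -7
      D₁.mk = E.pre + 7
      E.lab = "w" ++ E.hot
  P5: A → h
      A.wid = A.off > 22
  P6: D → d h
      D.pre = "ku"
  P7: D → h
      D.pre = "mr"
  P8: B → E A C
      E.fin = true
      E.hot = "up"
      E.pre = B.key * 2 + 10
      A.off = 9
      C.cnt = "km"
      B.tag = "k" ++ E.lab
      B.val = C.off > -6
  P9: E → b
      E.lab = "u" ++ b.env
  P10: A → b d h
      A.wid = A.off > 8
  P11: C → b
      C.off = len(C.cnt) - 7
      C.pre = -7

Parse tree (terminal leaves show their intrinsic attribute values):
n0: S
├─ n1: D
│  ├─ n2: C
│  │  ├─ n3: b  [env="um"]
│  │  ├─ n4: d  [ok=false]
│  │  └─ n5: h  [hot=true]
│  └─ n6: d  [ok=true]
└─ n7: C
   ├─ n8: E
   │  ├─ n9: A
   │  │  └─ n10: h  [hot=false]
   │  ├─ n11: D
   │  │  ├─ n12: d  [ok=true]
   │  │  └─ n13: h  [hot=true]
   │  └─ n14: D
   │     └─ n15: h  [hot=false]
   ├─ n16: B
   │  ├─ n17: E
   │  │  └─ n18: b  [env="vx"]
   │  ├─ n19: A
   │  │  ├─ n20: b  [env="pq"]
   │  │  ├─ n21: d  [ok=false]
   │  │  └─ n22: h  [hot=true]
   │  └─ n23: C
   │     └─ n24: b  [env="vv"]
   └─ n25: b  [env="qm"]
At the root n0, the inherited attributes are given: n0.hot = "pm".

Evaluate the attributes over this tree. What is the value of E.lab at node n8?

1. n0.hot = "pm"  [given at root]
2. n1.mk = 6  [len(S.hot) + 4]
3. n2.cnt = "zk"  ["zk"]
4. n3.env = "um"  [terminal]
5. n4.ok = false  [terminal]
6. n5.hot = true  [terminal]
7. n2.off = 11  [len(C.cnt) + 9]
8. n2.pre = 25  [len(C.cnt) + 23]
9. n6.ok = true  [terminal]
10. n1.pre = "wk"  ["wk"]
11. n7.cnt = "wkz"  [D.pre ++ "z"]
12. n8.fin = true  [true]
13. n8.hot = "wwkz"  ["w" ++ C.cnt]
14. n8.pre = 14  [len(C.cnt) + 11]
15. n9.off = 22  [len(E.hot) + 18]
16. n10.hot = false  [terminal]
17. n9.wid = false  [A.off > 22]
18. n11.mk = -7  [-7]
19. n12.ok = true  [terminal]
20. n13.hot = true  [terminal]
21. n11.pre = "ku"  ["ku"]
22. n14.mk = 21  [E.pre + 7]
23. n15.hot = false  [terminal]
24. n14.pre = "mr"  ["mr"]
25. n8.lab = "wwwkz"  ["w" ++ E.hot]
26. n16.key = 9  [9]
27. n17.fin = true  [true]
28. n17.hot = "up"  ["up"]
29. n17.pre = 28  [B.key * 2 + 10]
30. n18.env = "vx"  [terminal]
31. n17.lab = "uvx"  ["u" ++ b.env]
32. n19.off = 9  [9]
33. n20.env = "pq"  [terminal]
34. n21.ok = false  [terminal]
35. n22.hot = true  [terminal]
36. n19.wid = true  [A.off > 8]
37. n23.cnt = "km"  ["km"]
38. n24.env = "vv"  [terminal]
39. n23.off = -5  [len(C.cnt) - 7]
40. n23.pre = -7  [-7]
41. n16.tag = "kuvx"  ["k" ++ E.lab]
42. n16.val = true  [C.off > -6]
43. n25.env = "qm"  [terminal]
44. n7.off = -5  [-5]
45. n7.pre = 7  [len(b.env) + 5]
46. n0.mk = true  [C.pre == 7]
47. n0.lab = "kpm"  ["k" ++ S.hot]
48. n0.cnt = 17  [C.off + 22]

"wwwkz"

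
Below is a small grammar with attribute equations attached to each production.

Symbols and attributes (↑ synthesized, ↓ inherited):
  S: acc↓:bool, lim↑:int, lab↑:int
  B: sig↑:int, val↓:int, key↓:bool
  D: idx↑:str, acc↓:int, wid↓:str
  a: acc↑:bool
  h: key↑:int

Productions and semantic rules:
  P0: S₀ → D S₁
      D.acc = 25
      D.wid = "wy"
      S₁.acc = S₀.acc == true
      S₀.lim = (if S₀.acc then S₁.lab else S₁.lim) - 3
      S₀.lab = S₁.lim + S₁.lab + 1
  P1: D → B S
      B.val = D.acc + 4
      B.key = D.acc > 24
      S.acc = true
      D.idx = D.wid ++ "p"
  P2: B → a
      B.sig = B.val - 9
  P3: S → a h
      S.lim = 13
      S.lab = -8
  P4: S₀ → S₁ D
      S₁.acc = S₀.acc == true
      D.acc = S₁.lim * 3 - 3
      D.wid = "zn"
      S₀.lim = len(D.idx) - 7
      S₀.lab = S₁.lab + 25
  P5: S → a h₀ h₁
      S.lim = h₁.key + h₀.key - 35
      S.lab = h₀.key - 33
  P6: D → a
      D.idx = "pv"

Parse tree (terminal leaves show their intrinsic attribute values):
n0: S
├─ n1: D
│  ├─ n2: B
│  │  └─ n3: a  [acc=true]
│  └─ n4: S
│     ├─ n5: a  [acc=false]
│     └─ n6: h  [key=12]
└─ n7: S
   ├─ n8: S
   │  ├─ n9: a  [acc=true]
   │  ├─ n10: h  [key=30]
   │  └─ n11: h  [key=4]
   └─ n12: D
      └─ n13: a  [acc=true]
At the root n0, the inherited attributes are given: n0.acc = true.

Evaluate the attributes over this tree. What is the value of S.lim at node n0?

19

1. n0.acc = true  [given at root]
2. n1.acc = 25  [25]
3. n1.wid = "wy"  ["wy"]
4. n2.val = 29  [D.acc + 4]
5. n2.key = true  [D.acc > 24]
6. n3.acc = true  [terminal]
7. n2.sig = 20  [B.val - 9]
8. n4.acc = true  [true]
9. n5.acc = false  [terminal]
10. n6.key = 12  [terminal]
11. n4.lim = 13  [13]
12. n4.lab = -8  [-8]
13. n1.idx = "wyp"  [D.wid ++ "p"]
14. n7.acc = true  [S₀.acc == true]
15. n8.acc = true  [S₀.acc == true]
16. n9.acc = true  [terminal]
17. n10.key = 30  [terminal]
18. n11.key = 4  [terminal]
19. n8.lim = -1  [h₁.key + h₀.key - 35]
20. n8.lab = -3  [h₀.key - 33]
21. n12.acc = -6  [S₁.lim * 3 - 3]
22. n12.wid = "zn"  ["zn"]
23. n13.acc = true  [terminal]
24. n12.idx = "pv"  ["pv"]
25. n7.lim = -5  [len(D.idx) - 7]
26. n7.lab = 22  [S₁.lab + 25]
27. n0.lim = 19  [(if S₀.acc then S₁.lab else S₁.lim) - 3]
28. n0.lab = 18  [S₁.lim + S₁.lab + 1]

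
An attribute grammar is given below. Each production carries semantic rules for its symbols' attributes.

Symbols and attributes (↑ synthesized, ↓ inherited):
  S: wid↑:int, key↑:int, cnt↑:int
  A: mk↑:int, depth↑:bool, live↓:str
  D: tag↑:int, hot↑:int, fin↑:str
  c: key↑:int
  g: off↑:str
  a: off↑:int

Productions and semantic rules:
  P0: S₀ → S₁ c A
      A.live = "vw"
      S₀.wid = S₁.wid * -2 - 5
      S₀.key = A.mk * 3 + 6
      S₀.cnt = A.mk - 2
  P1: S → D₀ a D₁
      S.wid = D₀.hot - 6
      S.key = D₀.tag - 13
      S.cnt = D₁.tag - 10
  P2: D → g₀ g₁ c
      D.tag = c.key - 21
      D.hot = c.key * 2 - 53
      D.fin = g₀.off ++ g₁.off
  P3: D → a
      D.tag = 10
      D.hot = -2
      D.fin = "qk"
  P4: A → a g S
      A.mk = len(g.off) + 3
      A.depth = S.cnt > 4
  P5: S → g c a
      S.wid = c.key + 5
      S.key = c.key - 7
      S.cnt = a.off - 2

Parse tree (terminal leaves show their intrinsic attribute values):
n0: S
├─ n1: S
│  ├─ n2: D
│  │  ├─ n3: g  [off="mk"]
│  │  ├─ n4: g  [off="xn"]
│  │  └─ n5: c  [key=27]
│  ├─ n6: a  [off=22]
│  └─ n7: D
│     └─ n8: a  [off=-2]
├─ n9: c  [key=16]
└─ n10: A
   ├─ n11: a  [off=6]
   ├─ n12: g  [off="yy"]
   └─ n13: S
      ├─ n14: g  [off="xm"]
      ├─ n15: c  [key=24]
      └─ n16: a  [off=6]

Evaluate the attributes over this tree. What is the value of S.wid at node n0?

5

1. n3.off = "mk"  [terminal]
2. n4.off = "xn"  [terminal]
3. n5.key = 27  [terminal]
4. n2.tag = 6  [c.key - 21]
5. n2.hot = 1  [c.key * 2 - 53]
6. n2.fin = "mkxn"  [g₀.off ++ g₁.off]
7. n6.off = 22  [terminal]
8. n8.off = -2  [terminal]
9. n7.tag = 10  [10]
10. n7.hot = -2  [-2]
11. n7.fin = "qk"  ["qk"]
12. n1.wid = -5  [D₀.hot - 6]
13. n1.key = -7  [D₀.tag - 13]
14. n1.cnt = 0  [D₁.tag - 10]
15. n9.key = 16  [terminal]
16. n10.live = "vw"  ["vw"]
17. n11.off = 6  [terminal]
18. n12.off = "yy"  [terminal]
19. n14.off = "xm"  [terminal]
20. n15.key = 24  [terminal]
21. n16.off = 6  [terminal]
22. n13.wid = 29  [c.key + 5]
23. n13.key = 17  [c.key - 7]
24. n13.cnt = 4  [a.off - 2]
25. n10.mk = 5  [len(g.off) + 3]
26. n10.depth = false  [S.cnt > 4]
27. n0.wid = 5  [S₁.wid * -2 - 5]
28. n0.key = 21  [A.mk * 3 + 6]
29. n0.cnt = 3  [A.mk - 2]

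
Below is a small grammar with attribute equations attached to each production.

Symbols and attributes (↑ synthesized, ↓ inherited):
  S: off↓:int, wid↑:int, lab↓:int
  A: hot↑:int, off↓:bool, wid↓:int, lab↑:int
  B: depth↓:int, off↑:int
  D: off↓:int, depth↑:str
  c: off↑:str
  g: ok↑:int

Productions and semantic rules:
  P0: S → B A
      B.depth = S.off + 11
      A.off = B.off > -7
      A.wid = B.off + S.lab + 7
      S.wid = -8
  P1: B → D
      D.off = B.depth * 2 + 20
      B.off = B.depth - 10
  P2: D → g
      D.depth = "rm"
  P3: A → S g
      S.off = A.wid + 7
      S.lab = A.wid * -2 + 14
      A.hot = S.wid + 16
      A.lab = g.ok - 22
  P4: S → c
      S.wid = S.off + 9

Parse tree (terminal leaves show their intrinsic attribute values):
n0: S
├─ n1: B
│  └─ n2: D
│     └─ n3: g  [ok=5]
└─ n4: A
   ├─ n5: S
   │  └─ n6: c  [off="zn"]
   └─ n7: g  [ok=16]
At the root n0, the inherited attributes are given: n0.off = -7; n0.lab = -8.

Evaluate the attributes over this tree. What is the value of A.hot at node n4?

25

1. n0.off = -7  [given at root]
2. n0.lab = -8  [given at root]
3. n1.depth = 4  [S.off + 11]
4. n2.off = 28  [B.depth * 2 + 20]
5. n3.ok = 5  [terminal]
6. n2.depth = "rm"  ["rm"]
7. n1.off = -6  [B.depth - 10]
8. n4.off = true  [B.off > -7]
9. n4.wid = -7  [B.off + S.lab + 7]
10. n5.off = 0  [A.wid + 7]
11. n5.lab = 28  [A.wid * -2 + 14]
12. n6.off = "zn"  [terminal]
13. n5.wid = 9  [S.off + 9]
14. n7.ok = 16  [terminal]
15. n4.hot = 25  [S.wid + 16]
16. n4.lab = -6  [g.ok - 22]
17. n0.wid = -8  [-8]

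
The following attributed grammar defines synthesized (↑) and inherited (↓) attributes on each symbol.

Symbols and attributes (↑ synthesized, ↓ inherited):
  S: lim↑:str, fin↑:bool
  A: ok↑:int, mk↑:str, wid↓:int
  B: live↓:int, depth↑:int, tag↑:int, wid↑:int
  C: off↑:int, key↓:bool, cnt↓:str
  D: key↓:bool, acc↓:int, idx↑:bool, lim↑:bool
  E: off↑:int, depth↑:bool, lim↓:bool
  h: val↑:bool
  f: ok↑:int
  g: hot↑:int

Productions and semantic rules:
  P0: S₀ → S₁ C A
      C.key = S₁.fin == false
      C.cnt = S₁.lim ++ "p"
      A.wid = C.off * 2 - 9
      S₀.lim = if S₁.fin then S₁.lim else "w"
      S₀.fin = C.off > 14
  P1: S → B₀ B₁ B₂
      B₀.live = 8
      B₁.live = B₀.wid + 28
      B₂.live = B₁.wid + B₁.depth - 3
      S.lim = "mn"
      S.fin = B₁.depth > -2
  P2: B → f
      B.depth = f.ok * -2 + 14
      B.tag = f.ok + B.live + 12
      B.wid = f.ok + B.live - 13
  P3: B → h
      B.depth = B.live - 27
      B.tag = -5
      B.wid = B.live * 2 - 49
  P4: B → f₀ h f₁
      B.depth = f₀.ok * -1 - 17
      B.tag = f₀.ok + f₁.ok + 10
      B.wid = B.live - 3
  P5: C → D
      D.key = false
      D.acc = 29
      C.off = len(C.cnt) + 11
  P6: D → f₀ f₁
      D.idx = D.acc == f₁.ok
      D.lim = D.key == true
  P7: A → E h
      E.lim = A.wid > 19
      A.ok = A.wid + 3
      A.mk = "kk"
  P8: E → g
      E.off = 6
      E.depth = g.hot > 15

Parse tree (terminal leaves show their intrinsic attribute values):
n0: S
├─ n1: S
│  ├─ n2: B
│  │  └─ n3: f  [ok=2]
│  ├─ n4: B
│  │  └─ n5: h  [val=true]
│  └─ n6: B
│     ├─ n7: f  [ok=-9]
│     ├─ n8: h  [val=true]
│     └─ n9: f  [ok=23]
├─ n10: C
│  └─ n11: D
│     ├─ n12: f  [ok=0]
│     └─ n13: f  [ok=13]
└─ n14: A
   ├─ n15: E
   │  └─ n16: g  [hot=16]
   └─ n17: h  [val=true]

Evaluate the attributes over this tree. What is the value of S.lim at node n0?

1. n2.live = 8  [8]
2. n3.ok = 2  [terminal]
3. n2.depth = 10  [f.ok * -2 + 14]
4. n2.tag = 22  [f.ok + B.live + 12]
5. n2.wid = -3  [f.ok + B.live - 13]
6. n4.live = 25  [B₀.wid + 28]
7. n5.val = true  [terminal]
8. n4.depth = -2  [B.live - 27]
9. n4.tag = -5  [-5]
10. n4.wid = 1  [B.live * 2 - 49]
11. n6.live = -4  [B₁.wid + B₁.depth - 3]
12. n7.ok = -9  [terminal]
13. n8.val = true  [terminal]
14. n9.ok = 23  [terminal]
15. n6.depth = -8  [f₀.ok * -1 - 17]
16. n6.tag = 24  [f₀.ok + f₁.ok + 10]
17. n6.wid = -7  [B.live - 3]
18. n1.lim = "mn"  ["mn"]
19. n1.fin = false  [B₁.depth > -2]
20. n10.key = true  [S₁.fin == false]
21. n10.cnt = "mnp"  [S₁.lim ++ "p"]
22. n11.key = false  [false]
23. n11.acc = 29  [29]
24. n12.ok = 0  [terminal]
25. n13.ok = 13  [terminal]
26. n11.idx = false  [D.acc == f₁.ok]
27. n11.lim = false  [D.key == true]
28. n10.off = 14  [len(C.cnt) + 11]
29. n14.wid = 19  [C.off * 2 - 9]
30. n15.lim = false  [A.wid > 19]
31. n16.hot = 16  [terminal]
32. n15.off = 6  [6]
33. n15.depth = true  [g.hot > 15]
34. n17.val = true  [terminal]
35. n14.ok = 22  [A.wid + 3]
36. n14.mk = "kk"  ["kk"]
37. n0.lim = "w"  [if S₁.fin then S₁.lim else "w"]
38. n0.fin = false  [C.off > 14]

"w"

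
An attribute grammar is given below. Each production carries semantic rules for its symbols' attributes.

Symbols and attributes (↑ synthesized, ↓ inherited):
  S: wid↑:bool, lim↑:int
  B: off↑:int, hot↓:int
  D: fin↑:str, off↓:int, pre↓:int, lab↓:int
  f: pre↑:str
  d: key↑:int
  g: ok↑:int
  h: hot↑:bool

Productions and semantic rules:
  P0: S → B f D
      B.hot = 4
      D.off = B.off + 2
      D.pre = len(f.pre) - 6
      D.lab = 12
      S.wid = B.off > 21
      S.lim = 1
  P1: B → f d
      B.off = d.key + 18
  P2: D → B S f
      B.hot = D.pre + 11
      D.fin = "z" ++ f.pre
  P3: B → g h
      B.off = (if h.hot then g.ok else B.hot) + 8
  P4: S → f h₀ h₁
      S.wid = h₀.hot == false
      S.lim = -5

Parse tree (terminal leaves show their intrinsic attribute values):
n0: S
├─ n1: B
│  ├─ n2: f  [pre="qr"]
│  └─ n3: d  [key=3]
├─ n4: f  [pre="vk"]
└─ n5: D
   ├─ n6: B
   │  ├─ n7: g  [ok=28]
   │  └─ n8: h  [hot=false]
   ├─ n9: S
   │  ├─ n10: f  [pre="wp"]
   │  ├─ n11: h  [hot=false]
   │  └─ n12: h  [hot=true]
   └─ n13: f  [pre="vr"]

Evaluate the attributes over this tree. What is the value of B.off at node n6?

15

1. n1.hot = 4  [4]
2. n2.pre = "qr"  [terminal]
3. n3.key = 3  [terminal]
4. n1.off = 21  [d.key + 18]
5. n4.pre = "vk"  [terminal]
6. n5.off = 23  [B.off + 2]
7. n5.pre = -4  [len(f.pre) - 6]
8. n5.lab = 12  [12]
9. n6.hot = 7  [D.pre + 11]
10. n7.ok = 28  [terminal]
11. n8.hot = false  [terminal]
12. n6.off = 15  [(if h.hot then g.ok else B.hot) + 8]
13. n10.pre = "wp"  [terminal]
14. n11.hot = false  [terminal]
15. n12.hot = true  [terminal]
16. n9.wid = true  [h₀.hot == false]
17. n9.lim = -5  [-5]
18. n13.pre = "vr"  [terminal]
19. n5.fin = "zvr"  ["z" ++ f.pre]
20. n0.wid = false  [B.off > 21]
21. n0.lim = 1  [1]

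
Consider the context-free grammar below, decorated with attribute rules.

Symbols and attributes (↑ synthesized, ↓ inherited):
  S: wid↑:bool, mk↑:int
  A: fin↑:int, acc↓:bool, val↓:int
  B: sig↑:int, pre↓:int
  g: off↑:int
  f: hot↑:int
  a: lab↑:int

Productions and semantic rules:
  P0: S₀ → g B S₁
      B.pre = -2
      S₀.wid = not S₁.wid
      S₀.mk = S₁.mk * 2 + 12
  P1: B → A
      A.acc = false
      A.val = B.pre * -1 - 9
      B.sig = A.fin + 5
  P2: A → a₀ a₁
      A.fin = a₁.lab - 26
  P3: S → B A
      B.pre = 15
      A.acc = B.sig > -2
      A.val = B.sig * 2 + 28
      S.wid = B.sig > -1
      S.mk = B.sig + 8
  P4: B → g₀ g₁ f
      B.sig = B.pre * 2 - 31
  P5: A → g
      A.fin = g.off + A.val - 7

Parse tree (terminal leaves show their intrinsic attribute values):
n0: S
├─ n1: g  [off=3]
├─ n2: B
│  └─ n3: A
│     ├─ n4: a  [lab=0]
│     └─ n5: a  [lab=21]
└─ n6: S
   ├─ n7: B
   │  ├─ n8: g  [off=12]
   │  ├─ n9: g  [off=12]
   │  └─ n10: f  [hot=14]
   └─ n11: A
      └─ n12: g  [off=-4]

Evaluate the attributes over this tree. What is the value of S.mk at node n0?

1. n1.off = 3  [terminal]
2. n2.pre = -2  [-2]
3. n3.acc = false  [false]
4. n3.val = -7  [B.pre * -1 - 9]
5. n4.lab = 0  [terminal]
6. n5.lab = 21  [terminal]
7. n3.fin = -5  [a₁.lab - 26]
8. n2.sig = 0  [A.fin + 5]
9. n7.pre = 15  [15]
10. n8.off = 12  [terminal]
11. n9.off = 12  [terminal]
12. n10.hot = 14  [terminal]
13. n7.sig = -1  [B.pre * 2 - 31]
14. n11.acc = true  [B.sig > -2]
15. n11.val = 26  [B.sig * 2 + 28]
16. n12.off = -4  [terminal]
17. n11.fin = 15  [g.off + A.val - 7]
18. n6.wid = false  [B.sig > -1]
19. n6.mk = 7  [B.sig + 8]
20. n0.wid = true  [not S₁.wid]
21. n0.mk = 26  [S₁.mk * 2 + 12]

26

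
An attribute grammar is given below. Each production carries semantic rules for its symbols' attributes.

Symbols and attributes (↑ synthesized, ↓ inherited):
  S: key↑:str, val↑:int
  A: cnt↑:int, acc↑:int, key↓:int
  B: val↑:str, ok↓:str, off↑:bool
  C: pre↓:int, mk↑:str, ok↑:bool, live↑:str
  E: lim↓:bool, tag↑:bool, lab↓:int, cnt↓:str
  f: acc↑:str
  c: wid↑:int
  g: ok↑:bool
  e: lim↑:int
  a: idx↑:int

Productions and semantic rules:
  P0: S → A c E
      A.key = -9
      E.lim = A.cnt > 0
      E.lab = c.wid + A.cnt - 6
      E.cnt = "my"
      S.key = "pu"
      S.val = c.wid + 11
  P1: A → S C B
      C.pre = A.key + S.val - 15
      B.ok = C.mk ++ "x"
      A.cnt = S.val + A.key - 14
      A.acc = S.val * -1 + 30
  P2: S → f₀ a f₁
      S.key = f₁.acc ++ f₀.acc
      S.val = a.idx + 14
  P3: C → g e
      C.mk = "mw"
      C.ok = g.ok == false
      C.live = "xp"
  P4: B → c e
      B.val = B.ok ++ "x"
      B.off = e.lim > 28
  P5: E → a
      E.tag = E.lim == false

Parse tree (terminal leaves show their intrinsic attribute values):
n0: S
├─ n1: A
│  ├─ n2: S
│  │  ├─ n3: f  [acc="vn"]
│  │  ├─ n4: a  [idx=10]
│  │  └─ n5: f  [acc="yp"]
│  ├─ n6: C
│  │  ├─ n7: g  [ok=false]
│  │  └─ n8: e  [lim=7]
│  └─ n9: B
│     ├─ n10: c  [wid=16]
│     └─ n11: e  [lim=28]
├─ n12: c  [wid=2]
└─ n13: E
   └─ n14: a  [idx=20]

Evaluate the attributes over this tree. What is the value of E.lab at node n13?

-3

1. n1.key = -9  [-9]
2. n3.acc = "vn"  [terminal]
3. n4.idx = 10  [terminal]
4. n5.acc = "yp"  [terminal]
5. n2.key = "ypvn"  [f₁.acc ++ f₀.acc]
6. n2.val = 24  [a.idx + 14]
7. n6.pre = 0  [A.key + S.val - 15]
8. n7.ok = false  [terminal]
9. n8.lim = 7  [terminal]
10. n6.mk = "mw"  ["mw"]
11. n6.ok = true  [g.ok == false]
12. n6.live = "xp"  ["xp"]
13. n9.ok = "mwx"  [C.mk ++ "x"]
14. n10.wid = 16  [terminal]
15. n11.lim = 28  [terminal]
16. n9.val = "mwxx"  [B.ok ++ "x"]
17. n9.off = false  [e.lim > 28]
18. n1.cnt = 1  [S.val + A.key - 14]
19. n1.acc = 6  [S.val * -1 + 30]
20. n12.wid = 2  [terminal]
21. n13.lim = true  [A.cnt > 0]
22. n13.lab = -3  [c.wid + A.cnt - 6]
23. n13.cnt = "my"  ["my"]
24. n14.idx = 20  [terminal]
25. n13.tag = false  [E.lim == false]
26. n0.key = "pu"  ["pu"]
27. n0.val = 13  [c.wid + 11]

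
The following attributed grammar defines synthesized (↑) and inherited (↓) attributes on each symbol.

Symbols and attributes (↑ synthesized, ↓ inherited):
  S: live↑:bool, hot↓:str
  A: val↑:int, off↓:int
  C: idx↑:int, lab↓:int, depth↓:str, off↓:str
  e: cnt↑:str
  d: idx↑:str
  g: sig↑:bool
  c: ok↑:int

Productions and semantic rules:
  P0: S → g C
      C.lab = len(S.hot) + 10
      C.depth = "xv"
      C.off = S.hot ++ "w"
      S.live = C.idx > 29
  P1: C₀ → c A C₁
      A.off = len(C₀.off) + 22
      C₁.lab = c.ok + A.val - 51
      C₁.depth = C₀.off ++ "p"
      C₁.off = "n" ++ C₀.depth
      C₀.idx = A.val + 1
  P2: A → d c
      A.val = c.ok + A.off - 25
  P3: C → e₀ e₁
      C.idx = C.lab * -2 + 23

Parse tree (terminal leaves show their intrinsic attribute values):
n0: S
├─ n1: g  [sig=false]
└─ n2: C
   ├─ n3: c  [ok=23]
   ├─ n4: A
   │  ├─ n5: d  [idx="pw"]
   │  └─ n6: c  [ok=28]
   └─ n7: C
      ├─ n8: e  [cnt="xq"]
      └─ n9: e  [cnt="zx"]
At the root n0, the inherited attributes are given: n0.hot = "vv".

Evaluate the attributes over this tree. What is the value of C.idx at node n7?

23

1. n0.hot = "vv"  [given at root]
2. n1.sig = false  [terminal]
3. n2.lab = 12  [len(S.hot) + 10]
4. n2.depth = "xv"  ["xv"]
5. n2.off = "vvw"  [S.hot ++ "w"]
6. n3.ok = 23  [terminal]
7. n4.off = 25  [len(C₀.off) + 22]
8. n5.idx = "pw"  [terminal]
9. n6.ok = 28  [terminal]
10. n4.val = 28  [c.ok + A.off - 25]
11. n7.lab = 0  [c.ok + A.val - 51]
12. n7.depth = "vvwp"  [C₀.off ++ "p"]
13. n7.off = "nxv"  ["n" ++ C₀.depth]
14. n8.cnt = "xq"  [terminal]
15. n9.cnt = "zx"  [terminal]
16. n7.idx = 23  [C.lab * -2 + 23]
17. n2.idx = 29  [A.val + 1]
18. n0.live = false  [C.idx > 29]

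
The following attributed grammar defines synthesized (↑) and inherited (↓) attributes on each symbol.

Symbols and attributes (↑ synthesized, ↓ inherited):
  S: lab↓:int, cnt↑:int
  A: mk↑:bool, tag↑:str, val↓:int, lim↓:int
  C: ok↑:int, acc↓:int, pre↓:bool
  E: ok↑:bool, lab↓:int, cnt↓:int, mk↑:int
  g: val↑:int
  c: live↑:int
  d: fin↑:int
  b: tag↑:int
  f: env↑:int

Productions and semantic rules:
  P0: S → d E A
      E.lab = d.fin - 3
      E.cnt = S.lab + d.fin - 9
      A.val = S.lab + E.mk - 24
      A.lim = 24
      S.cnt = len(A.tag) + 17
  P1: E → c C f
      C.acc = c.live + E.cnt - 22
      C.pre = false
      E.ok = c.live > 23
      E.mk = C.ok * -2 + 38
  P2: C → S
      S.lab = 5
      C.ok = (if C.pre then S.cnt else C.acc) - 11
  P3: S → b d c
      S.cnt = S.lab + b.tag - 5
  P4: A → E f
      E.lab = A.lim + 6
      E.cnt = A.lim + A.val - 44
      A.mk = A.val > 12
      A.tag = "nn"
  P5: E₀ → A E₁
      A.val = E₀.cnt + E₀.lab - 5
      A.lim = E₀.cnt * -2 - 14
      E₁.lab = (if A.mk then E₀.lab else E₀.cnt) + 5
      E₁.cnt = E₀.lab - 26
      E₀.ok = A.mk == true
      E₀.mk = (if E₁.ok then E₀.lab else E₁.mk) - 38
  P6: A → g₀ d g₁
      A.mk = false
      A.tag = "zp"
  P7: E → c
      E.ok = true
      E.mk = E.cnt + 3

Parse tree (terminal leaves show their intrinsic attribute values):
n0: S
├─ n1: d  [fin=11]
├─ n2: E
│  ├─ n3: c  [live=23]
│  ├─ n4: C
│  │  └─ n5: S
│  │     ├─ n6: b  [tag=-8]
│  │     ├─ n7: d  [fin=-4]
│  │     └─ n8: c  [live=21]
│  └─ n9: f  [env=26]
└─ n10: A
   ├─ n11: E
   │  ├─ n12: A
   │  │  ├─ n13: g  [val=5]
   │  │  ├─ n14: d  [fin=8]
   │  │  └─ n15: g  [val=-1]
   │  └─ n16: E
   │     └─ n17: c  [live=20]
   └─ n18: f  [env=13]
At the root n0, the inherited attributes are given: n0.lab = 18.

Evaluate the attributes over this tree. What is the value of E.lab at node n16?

1. n0.lab = 18  [given at root]
2. n1.fin = 11  [terminal]
3. n2.lab = 8  [d.fin - 3]
4. n2.cnt = 20  [S.lab + d.fin - 9]
5. n3.live = 23  [terminal]
6. n4.acc = 21  [c.live + E.cnt - 22]
7. n4.pre = false  [false]
8. n5.lab = 5  [5]
9. n6.tag = -8  [terminal]
10. n7.fin = -4  [terminal]
11. n8.live = 21  [terminal]
12. n5.cnt = -8  [S.lab + b.tag - 5]
13. n4.ok = 10  [(if C.pre then S.cnt else C.acc) - 11]
14. n9.env = 26  [terminal]
15. n2.ok = false  [c.live > 23]
16. n2.mk = 18  [C.ok * -2 + 38]
17. n10.val = 12  [S.lab + E.mk - 24]
18. n10.lim = 24  [24]
19. n11.lab = 30  [A.lim + 6]
20. n11.cnt = -8  [A.lim + A.val - 44]
21. n12.val = 17  [E₀.cnt + E₀.lab - 5]
22. n12.lim = 2  [E₀.cnt * -2 - 14]
23. n13.val = 5  [terminal]
24. n14.fin = 8  [terminal]
25. n15.val = -1  [terminal]
26. n12.mk = false  [false]
27. n12.tag = "zp"  ["zp"]
28. n16.lab = -3  [(if A.mk then E₀.lab else E₀.cnt) + 5]
29. n16.cnt = 4  [E₀.lab - 26]
30. n17.live = 20  [terminal]
31. n16.ok = true  [true]
32. n16.mk = 7  [E.cnt + 3]
33. n11.ok = false  [A.mk == true]
34. n11.mk = -8  [(if E₁.ok then E₀.lab else E₁.mk) - 38]
35. n18.env = 13  [terminal]
36. n10.mk = false  [A.val > 12]
37. n10.tag = "nn"  ["nn"]
38. n0.cnt = 19  [len(A.tag) + 17]

-3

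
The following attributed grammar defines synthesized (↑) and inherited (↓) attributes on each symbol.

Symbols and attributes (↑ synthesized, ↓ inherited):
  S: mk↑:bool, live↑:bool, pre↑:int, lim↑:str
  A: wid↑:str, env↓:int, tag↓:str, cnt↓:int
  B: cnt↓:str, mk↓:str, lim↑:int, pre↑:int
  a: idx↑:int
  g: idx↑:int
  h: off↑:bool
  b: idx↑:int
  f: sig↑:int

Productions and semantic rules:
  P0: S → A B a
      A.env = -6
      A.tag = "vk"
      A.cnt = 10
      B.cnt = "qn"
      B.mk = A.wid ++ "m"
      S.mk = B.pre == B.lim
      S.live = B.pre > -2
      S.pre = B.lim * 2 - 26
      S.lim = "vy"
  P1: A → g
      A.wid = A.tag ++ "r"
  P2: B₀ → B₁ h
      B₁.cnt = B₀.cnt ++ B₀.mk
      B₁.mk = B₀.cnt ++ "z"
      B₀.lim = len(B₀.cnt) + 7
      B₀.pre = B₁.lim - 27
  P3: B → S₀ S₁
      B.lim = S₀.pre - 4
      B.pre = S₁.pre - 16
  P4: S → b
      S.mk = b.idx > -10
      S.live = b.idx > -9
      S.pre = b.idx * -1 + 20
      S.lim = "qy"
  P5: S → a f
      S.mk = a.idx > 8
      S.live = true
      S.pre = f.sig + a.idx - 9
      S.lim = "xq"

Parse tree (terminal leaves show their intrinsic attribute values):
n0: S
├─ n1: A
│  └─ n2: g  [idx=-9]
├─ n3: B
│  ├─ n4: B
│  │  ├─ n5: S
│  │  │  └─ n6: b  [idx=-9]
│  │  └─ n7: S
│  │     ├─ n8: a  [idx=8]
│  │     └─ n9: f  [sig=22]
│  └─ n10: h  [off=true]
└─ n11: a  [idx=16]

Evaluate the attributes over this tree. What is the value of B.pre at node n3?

1. n1.env = -6  [-6]
2. n1.tag = "vk"  ["vk"]
3. n1.cnt = 10  [10]
4. n2.idx = -9  [terminal]
5. n1.wid = "vkr"  [A.tag ++ "r"]
6. n3.cnt = "qn"  ["qn"]
7. n3.mk = "vkrm"  [A.wid ++ "m"]
8. n4.cnt = "qnvkrm"  [B₀.cnt ++ B₀.mk]
9. n4.mk = "qnz"  [B₀.cnt ++ "z"]
10. n6.idx = -9  [terminal]
11. n5.mk = true  [b.idx > -10]
12. n5.live = false  [b.idx > -9]
13. n5.pre = 29  [b.idx * -1 + 20]
14. n5.lim = "qy"  ["qy"]
15. n8.idx = 8  [terminal]
16. n9.sig = 22  [terminal]
17. n7.mk = false  [a.idx > 8]
18. n7.live = true  [true]
19. n7.pre = 21  [f.sig + a.idx - 9]
20. n7.lim = "xq"  ["xq"]
21. n4.lim = 25  [S₀.pre - 4]
22. n4.pre = 5  [S₁.pre - 16]
23. n10.off = true  [terminal]
24. n3.lim = 9  [len(B₀.cnt) + 7]
25. n3.pre = -2  [B₁.lim - 27]
26. n11.idx = 16  [terminal]
27. n0.mk = false  [B.pre == B.lim]
28. n0.live = false  [B.pre > -2]
29. n0.pre = -8  [B.lim * 2 - 26]
30. n0.lim = "vy"  ["vy"]

-2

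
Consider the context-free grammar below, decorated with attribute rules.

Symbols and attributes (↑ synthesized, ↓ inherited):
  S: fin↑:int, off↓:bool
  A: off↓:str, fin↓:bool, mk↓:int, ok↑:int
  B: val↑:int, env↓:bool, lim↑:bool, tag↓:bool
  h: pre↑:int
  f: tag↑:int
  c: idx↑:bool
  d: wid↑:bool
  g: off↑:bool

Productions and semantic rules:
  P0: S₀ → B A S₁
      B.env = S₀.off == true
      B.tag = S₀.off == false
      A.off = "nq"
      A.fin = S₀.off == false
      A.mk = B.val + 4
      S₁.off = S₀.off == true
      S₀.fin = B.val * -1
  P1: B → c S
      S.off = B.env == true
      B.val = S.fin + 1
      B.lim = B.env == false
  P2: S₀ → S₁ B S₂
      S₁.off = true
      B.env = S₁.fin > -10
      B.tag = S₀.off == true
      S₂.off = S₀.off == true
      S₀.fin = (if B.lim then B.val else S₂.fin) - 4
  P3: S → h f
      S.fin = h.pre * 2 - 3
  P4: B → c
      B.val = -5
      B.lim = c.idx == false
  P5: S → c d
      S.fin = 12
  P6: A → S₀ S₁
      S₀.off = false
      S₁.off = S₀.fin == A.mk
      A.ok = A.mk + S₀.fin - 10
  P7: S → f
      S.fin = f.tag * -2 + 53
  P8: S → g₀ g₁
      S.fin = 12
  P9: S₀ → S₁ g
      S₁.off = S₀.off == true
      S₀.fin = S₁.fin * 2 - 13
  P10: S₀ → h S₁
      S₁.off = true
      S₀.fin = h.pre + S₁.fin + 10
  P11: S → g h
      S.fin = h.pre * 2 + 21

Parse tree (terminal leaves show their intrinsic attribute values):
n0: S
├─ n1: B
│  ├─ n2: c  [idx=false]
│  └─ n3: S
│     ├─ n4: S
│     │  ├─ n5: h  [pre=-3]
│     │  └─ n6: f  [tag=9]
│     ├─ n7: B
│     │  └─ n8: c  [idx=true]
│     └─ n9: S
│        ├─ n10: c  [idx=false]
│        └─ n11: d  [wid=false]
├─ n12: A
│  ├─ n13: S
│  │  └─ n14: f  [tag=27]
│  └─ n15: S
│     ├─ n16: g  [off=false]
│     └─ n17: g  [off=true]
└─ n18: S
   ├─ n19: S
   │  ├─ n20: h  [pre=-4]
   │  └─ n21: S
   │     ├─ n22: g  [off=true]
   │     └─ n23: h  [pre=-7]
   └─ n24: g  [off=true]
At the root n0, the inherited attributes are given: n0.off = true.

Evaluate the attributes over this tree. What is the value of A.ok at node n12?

1. n0.off = true  [given at root]
2. n1.env = true  [S₀.off == true]
3. n1.tag = false  [S₀.off == false]
4. n2.idx = false  [terminal]
5. n3.off = true  [B.env == true]
6. n4.off = true  [true]
7. n5.pre = -3  [terminal]
8. n6.tag = 9  [terminal]
9. n4.fin = -9  [h.pre * 2 - 3]
10. n7.env = true  [S₁.fin > -10]
11. n7.tag = true  [S₀.off == true]
12. n8.idx = true  [terminal]
13. n7.val = -5  [-5]
14. n7.lim = false  [c.idx == false]
15. n9.off = true  [S₀.off == true]
16. n10.idx = false  [terminal]
17. n11.wid = false  [terminal]
18. n9.fin = 12  [12]
19. n3.fin = 8  [(if B.lim then B.val else S₂.fin) - 4]
20. n1.val = 9  [S.fin + 1]
21. n1.lim = false  [B.env == false]
22. n12.off = "nq"  ["nq"]
23. n12.fin = false  [S₀.off == false]
24. n12.mk = 13  [B.val + 4]
25. n13.off = false  [false]
26. n14.tag = 27  [terminal]
27. n13.fin = -1  [f.tag * -2 + 53]
28. n15.off = false  [S₀.fin == A.mk]
29. n16.off = false  [terminal]
30. n17.off = true  [terminal]
31. n15.fin = 12  [12]
32. n12.ok = 2  [A.mk + S₀.fin - 10]
33. n18.off = true  [S₀.off == true]
34. n19.off = true  [S₀.off == true]
35. n20.pre = -4  [terminal]
36. n21.off = true  [true]
37. n22.off = true  [terminal]
38. n23.pre = -7  [terminal]
39. n21.fin = 7  [h.pre * 2 + 21]
40. n19.fin = 13  [h.pre + S₁.fin + 10]
41. n24.off = true  [terminal]
42. n18.fin = 13  [S₁.fin * 2 - 13]
43. n0.fin = -9  [B.val * -1]

2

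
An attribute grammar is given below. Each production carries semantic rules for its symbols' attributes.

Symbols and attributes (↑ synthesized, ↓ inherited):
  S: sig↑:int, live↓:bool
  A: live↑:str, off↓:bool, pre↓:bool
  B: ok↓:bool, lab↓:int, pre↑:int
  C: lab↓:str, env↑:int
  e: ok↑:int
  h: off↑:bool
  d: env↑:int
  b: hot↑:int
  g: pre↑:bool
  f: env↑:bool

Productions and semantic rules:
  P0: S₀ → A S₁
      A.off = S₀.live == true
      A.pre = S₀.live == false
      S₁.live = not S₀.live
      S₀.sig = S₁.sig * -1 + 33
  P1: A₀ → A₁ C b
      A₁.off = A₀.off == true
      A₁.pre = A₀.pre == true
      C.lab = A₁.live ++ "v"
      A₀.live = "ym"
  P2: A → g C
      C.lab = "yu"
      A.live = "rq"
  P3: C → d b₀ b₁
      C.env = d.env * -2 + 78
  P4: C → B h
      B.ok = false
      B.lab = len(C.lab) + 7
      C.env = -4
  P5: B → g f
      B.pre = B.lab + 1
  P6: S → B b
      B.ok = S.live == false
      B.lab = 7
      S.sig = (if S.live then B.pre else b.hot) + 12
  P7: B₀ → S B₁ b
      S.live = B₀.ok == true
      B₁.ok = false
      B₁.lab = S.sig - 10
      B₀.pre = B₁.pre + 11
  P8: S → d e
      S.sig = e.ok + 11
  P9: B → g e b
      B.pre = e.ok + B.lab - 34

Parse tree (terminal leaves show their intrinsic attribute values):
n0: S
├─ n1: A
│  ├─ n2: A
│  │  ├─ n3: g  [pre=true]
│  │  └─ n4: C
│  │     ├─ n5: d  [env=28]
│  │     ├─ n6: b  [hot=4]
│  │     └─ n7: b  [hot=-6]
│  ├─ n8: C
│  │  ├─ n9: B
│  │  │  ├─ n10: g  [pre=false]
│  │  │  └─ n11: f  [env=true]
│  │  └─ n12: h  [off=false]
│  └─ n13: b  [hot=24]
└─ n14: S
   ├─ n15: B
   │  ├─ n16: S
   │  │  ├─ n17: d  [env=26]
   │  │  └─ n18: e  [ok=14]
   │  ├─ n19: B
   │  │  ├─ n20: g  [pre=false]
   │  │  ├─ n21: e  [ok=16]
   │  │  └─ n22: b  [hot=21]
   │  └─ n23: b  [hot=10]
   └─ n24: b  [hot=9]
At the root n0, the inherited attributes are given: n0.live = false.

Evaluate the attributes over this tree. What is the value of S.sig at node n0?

1. n0.live = false  [given at root]
2. n1.off = false  [S₀.live == true]
3. n1.pre = true  [S₀.live == false]
4. n2.off = false  [A₀.off == true]
5. n2.pre = true  [A₀.pre == true]
6. n3.pre = true  [terminal]
7. n4.lab = "yu"  ["yu"]
8. n5.env = 28  [terminal]
9. n6.hot = 4  [terminal]
10. n7.hot = -6  [terminal]
11. n4.env = 22  [d.env * -2 + 78]
12. n2.live = "rq"  ["rq"]
13. n8.lab = "rqv"  [A₁.live ++ "v"]
14. n9.ok = false  [false]
15. n9.lab = 10  [len(C.lab) + 7]
16. n10.pre = false  [terminal]
17. n11.env = true  [terminal]
18. n9.pre = 11  [B.lab + 1]
19. n12.off = false  [terminal]
20. n8.env = -4  [-4]
21. n13.hot = 24  [terminal]
22. n1.live = "ym"  ["ym"]
23. n14.live = true  [not S₀.live]
24. n15.ok = false  [S.live == false]
25. n15.lab = 7  [7]
26. n16.live = false  [B₀.ok == true]
27. n17.env = 26  [terminal]
28. n18.ok = 14  [terminal]
29. n16.sig = 25  [e.ok + 11]
30. n19.ok = false  [false]
31. n19.lab = 15  [S.sig - 10]
32. n20.pre = false  [terminal]
33. n21.ok = 16  [terminal]
34. n22.hot = 21  [terminal]
35. n19.pre = -3  [e.ok + B.lab - 34]
36. n23.hot = 10  [terminal]
37. n15.pre = 8  [B₁.pre + 11]
38. n24.hot = 9  [terminal]
39. n14.sig = 20  [(if S.live then B.pre else b.hot) + 12]
40. n0.sig = 13  [S₁.sig * -1 + 33]

13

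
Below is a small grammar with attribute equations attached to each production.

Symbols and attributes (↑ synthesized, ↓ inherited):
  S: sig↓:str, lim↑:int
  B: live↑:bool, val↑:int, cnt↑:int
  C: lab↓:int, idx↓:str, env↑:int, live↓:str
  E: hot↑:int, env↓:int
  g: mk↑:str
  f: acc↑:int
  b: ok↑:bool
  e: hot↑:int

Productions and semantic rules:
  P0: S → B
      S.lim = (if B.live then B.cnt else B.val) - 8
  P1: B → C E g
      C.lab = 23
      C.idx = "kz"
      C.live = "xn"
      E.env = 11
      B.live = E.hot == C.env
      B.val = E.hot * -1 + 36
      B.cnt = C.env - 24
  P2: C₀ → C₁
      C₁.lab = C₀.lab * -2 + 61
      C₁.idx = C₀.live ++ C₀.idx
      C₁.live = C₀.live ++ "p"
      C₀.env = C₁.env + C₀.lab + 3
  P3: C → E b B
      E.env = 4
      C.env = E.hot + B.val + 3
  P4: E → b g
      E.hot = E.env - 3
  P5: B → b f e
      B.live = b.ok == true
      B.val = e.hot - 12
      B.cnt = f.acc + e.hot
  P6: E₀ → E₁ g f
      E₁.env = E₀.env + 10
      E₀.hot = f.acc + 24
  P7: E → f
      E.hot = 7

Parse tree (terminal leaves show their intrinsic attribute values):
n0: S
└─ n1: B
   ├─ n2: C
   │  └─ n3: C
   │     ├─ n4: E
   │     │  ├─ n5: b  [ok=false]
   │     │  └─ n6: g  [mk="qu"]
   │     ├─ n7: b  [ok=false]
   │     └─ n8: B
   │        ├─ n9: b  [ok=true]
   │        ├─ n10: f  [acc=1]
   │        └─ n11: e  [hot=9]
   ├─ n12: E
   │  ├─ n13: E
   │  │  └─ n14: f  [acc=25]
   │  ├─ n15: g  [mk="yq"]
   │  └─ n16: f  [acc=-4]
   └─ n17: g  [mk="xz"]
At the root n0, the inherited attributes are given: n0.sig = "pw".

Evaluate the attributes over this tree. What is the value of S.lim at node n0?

8

1. n0.sig = "pw"  [given at root]
2. n2.lab = 23  [23]
3. n2.idx = "kz"  ["kz"]
4. n2.live = "xn"  ["xn"]
5. n3.lab = 15  [C₀.lab * -2 + 61]
6. n3.idx = "xnkz"  [C₀.live ++ C₀.idx]
7. n3.live = "xnp"  [C₀.live ++ "p"]
8. n4.env = 4  [4]
9. n5.ok = false  [terminal]
10. n6.mk = "qu"  [terminal]
11. n4.hot = 1  [E.env - 3]
12. n7.ok = false  [terminal]
13. n9.ok = true  [terminal]
14. n10.acc = 1  [terminal]
15. n11.hot = 9  [terminal]
16. n8.live = true  [b.ok == true]
17. n8.val = -3  [e.hot - 12]
18. n8.cnt = 10  [f.acc + e.hot]
19. n3.env = 1  [E.hot + B.val + 3]
20. n2.env = 27  [C₁.env + C₀.lab + 3]
21. n12.env = 11  [11]
22. n13.env = 21  [E₀.env + 10]
23. n14.acc = 25  [terminal]
24. n13.hot = 7  [7]
25. n15.mk = "yq"  [terminal]
26. n16.acc = -4  [terminal]
27. n12.hot = 20  [f.acc + 24]
28. n17.mk = "xz"  [terminal]
29. n1.live = false  [E.hot == C.env]
30. n1.val = 16  [E.hot * -1 + 36]
31. n1.cnt = 3  [C.env - 24]
32. n0.lim = 8  [(if B.live then B.cnt else B.val) - 8]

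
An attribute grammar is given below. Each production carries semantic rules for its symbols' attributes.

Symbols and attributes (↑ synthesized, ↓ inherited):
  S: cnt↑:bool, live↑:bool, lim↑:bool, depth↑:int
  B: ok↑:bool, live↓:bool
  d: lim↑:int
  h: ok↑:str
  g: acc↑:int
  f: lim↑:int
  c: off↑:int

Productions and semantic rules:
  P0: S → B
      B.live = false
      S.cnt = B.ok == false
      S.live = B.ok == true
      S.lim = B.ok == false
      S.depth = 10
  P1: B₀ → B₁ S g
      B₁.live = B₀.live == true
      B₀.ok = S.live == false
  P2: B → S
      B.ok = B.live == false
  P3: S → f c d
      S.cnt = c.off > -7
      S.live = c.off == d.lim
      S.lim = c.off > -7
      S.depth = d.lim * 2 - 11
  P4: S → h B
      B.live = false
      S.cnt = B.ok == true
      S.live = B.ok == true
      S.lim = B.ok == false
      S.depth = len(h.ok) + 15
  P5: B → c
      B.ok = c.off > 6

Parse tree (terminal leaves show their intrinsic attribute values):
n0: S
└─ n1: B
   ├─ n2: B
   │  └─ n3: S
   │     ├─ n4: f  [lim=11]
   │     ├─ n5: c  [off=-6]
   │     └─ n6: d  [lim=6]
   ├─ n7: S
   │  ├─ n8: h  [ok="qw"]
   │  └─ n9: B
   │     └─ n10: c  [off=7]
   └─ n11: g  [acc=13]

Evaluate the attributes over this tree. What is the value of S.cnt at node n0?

true

1. n1.live = false  [false]
2. n2.live = false  [B₀.live == true]
3. n4.lim = 11  [terminal]
4. n5.off = -6  [terminal]
5. n6.lim = 6  [terminal]
6. n3.cnt = true  [c.off > -7]
7. n3.live = false  [c.off == d.lim]
8. n3.lim = true  [c.off > -7]
9. n3.depth = 1  [d.lim * 2 - 11]
10. n2.ok = true  [B.live == false]
11. n8.ok = "qw"  [terminal]
12. n9.live = false  [false]
13. n10.off = 7  [terminal]
14. n9.ok = true  [c.off > 6]
15. n7.cnt = true  [B.ok == true]
16. n7.live = true  [B.ok == true]
17. n7.lim = false  [B.ok == false]
18. n7.depth = 17  [len(h.ok) + 15]
19. n11.acc = 13  [terminal]
20. n1.ok = false  [S.live == false]
21. n0.cnt = true  [B.ok == false]
22. n0.live = false  [B.ok == true]
23. n0.lim = true  [B.ok == false]
24. n0.depth = 10  [10]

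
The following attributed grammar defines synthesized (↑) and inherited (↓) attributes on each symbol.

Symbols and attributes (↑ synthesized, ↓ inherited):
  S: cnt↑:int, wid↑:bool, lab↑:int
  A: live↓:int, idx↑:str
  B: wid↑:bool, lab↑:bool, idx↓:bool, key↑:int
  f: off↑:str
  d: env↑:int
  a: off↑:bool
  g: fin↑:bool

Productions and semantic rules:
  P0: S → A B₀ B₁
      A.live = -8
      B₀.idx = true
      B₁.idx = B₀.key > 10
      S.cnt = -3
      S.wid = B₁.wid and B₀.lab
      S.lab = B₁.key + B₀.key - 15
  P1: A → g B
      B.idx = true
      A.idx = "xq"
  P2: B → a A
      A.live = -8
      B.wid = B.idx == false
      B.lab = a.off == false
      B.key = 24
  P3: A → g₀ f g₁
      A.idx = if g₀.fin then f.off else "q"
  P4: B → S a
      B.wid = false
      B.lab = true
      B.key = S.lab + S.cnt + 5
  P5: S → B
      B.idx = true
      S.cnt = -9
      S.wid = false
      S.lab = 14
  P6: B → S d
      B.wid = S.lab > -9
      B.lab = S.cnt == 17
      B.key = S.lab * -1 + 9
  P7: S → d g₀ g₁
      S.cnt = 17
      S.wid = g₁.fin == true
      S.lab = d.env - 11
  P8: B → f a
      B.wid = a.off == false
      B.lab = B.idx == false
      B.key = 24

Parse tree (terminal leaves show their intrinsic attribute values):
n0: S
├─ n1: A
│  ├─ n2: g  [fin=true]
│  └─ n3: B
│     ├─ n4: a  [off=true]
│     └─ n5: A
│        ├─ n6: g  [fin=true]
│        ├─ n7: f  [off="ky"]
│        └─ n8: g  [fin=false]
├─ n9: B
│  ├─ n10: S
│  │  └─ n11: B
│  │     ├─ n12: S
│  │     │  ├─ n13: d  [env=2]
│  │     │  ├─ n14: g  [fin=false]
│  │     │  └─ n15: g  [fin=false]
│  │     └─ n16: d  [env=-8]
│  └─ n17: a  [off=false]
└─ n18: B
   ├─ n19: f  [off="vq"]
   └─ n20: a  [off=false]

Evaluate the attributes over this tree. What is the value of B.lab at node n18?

true

1. n1.live = -8  [-8]
2. n2.fin = true  [terminal]
3. n3.idx = true  [true]
4. n4.off = true  [terminal]
5. n5.live = -8  [-8]
6. n6.fin = true  [terminal]
7. n7.off = "ky"  [terminal]
8. n8.fin = false  [terminal]
9. n5.idx = "ky"  [if g₀.fin then f.off else "q"]
10. n3.wid = false  [B.idx == false]
11. n3.lab = false  [a.off == false]
12. n3.key = 24  [24]
13. n1.idx = "xq"  ["xq"]
14. n9.idx = true  [true]
15. n11.idx = true  [true]
16. n13.env = 2  [terminal]
17. n14.fin = false  [terminal]
18. n15.fin = false  [terminal]
19. n12.cnt = 17  [17]
20. n12.wid = false  [g₁.fin == true]
21. n12.lab = -9  [d.env - 11]
22. n16.env = -8  [terminal]
23. n11.wid = false  [S.lab > -9]
24. n11.lab = true  [S.cnt == 17]
25. n11.key = 18  [S.lab * -1 + 9]
26. n10.cnt = -9  [-9]
27. n10.wid = false  [false]
28. n10.lab = 14  [14]
29. n17.off = false  [terminal]
30. n9.wid = false  [false]
31. n9.lab = true  [true]
32. n9.key = 10  [S.lab + S.cnt + 5]
33. n18.idx = false  [B₀.key > 10]
34. n19.off = "vq"  [terminal]
35. n20.off = false  [terminal]
36. n18.wid = true  [a.off == false]
37. n18.lab = true  [B.idx == false]
38. n18.key = 24  [24]
39. n0.cnt = -3  [-3]
40. n0.wid = true  [B₁.wid and B₀.lab]
41. n0.lab = 19  [B₁.key + B₀.key - 15]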